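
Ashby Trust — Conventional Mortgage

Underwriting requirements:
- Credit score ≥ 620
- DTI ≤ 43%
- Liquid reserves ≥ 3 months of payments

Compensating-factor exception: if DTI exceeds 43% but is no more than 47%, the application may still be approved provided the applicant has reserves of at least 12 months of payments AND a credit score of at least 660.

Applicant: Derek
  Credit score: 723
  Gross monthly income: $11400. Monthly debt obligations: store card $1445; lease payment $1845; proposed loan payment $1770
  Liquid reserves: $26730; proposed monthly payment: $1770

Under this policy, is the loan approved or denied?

Credit score 723 ≥ 620 (meets base)
Total debts = (1,445 + 1,845 + 1,770) = 5,060. DTI = 5,060/11,400 = 44.4% > 43% — standard DTI limit exceeded.
Reserves = 26,730/1,770 = 15.1 months ≥ 3
DTI 44.4% is within the 43%–47% exception band; checking compensating factors.
Reserves 15.1 ≥ 12 months; credit score 723 ≥ 660.
Both compensating conditions met → exception applies.

Approved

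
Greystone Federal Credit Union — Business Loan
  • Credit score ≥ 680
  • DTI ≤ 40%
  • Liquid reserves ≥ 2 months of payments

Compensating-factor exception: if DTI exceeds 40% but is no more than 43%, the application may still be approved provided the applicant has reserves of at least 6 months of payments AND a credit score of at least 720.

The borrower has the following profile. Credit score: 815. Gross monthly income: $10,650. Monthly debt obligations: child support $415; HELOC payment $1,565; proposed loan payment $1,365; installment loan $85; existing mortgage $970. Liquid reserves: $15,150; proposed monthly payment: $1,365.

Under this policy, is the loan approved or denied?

Approved

Credit score 815 ≥ 680 (meets base)
Total debts = (415 + 1,565 + 1,365 + 85 + 970) = 4,400. DTI = 4,400/10,650 = 41.3% > 40% — standard DTI limit exceeded.
Liquid reserves cover 15,150/1,365 = 11.1 months — ≥ 2 required
DTI 41.3% is within the 40%–43% exception band; checking compensating factors.
Reserves 11.1 ≥ 6 months; credit score 815 ≥ 720.
Both compensating conditions met → exception applies.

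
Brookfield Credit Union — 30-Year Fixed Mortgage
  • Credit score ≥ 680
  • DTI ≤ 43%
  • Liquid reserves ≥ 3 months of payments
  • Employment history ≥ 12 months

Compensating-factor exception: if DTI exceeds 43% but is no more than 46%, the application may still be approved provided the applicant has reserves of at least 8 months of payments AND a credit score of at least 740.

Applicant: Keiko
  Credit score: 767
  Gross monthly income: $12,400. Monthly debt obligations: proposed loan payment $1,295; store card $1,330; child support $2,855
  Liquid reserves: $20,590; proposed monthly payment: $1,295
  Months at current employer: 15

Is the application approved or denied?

Approved

Credit score 767 ≥ 680 (meets base)
Total debts = (1,295 + 1,330 + 2,855) = 5,480. DTI = 5,480/12,400 = 44.2% > 43% — standard DTI limit exceeded.
Liquid reserves cover 20,590/1,295 = 15.9 months — ≥ 3 required
Employment 15 ≥ 12 months
DTI 44.2% is within the 43%–46% exception band; checking compensating factors.
Reserves 15.9 ≥ 8 months; credit score 767 ≥ 740.
Both compensating conditions met → exception applies.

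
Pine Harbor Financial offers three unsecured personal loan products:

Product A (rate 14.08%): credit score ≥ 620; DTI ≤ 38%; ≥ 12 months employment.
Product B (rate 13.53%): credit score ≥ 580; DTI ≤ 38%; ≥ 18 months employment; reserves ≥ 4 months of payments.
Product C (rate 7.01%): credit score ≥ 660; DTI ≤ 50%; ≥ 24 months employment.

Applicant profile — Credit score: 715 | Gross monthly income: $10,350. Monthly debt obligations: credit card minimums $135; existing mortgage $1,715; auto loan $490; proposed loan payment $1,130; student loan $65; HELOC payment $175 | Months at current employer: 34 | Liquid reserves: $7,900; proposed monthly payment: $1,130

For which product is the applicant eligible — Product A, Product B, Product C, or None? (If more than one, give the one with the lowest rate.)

Product C

Total debts = (135 + 1,715 + 490 + 1,130 + 65 + 175) = 3,710; DTI = 3,710/10,350 = 35.8%.
Reserves = 7,900/1,130 = 7.0 months.
Product A: score 715 ≥ 620; DTI 35.8% ≤ 38%; employment 34 ≥ 12 mo → qualifies.
Product B: score 715 ≥ 580; DTI 35.8% ≤ 38%; employment 34 ≥ 18 mo; reserves 7.0 ≥ 4 mo → qualifies.
Product C: score 715 ≥ 660; DTI 35.8% ≤ 50%; employment 34 ≥ 24 mo → qualifies.
Qualifying: Product A, Product B, Product C. Lowest rate is 7.01% → Product C.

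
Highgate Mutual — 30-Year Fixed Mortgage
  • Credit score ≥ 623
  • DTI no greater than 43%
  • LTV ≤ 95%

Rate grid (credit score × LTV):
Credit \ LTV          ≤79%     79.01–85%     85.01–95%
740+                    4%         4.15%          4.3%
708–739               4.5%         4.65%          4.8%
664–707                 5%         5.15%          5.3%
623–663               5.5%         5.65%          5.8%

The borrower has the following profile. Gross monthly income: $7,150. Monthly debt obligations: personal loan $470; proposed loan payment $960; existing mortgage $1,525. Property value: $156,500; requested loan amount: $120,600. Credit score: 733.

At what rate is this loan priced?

Credit score 733 ≥ 623; Total monthly debts = (470 + 960 + 1,525) = 2,955. DTI: 2,955 ÷ 7,150 = 41.3%, within the 43% cap
LTV = 120,600/156,500 = 77.1% ≤ 95%
Row: 733 falls in 708–739. Column: 77.1% falls in ≤79%. Rate = 4.5%.

4.5%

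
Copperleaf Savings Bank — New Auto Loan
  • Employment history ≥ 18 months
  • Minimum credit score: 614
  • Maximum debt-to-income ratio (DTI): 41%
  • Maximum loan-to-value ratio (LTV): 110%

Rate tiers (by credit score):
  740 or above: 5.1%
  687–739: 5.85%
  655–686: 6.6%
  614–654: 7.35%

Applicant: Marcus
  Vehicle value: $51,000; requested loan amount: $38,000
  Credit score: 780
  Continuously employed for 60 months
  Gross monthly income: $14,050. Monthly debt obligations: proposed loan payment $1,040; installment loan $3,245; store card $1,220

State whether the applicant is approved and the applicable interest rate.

Credit score 780 ≥ 614 (meets minimum)
Total monthly debts = (1,040 + 3,245 + 1,220) = 5,505. Debt-to-income = 5,505/14,050 = 39.2% — meets 41% limit
Employment 60 ≥ 18 months
LTV: 38,000 ÷ 51,000 = 74.5%, within 110% cap
All requirements met. Score 780 falls in the 740 or above tier → 5.1%.

Approved at 5.1%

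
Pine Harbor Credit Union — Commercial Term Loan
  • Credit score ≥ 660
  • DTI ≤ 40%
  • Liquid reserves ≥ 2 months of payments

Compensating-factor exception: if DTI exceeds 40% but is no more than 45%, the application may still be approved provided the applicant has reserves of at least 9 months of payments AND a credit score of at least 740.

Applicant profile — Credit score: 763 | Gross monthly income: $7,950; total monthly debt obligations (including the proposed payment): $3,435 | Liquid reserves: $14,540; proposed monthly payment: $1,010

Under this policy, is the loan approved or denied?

Credit score 763 ≥ 660 (meets base)
DTI = 3,435/7,950 = 43.2% > 40% — standard DTI limit exceeded.
Reserves: 14,540 ÷ 1,010 = 14.4 months (meets 2-month minimum)
43.2% falls in the override range (40%–45%), so the compensating-factor test applies.
Reserves 14.4 ≥ 9 months; credit score 763 ≥ 740.
Both compensating conditions met → exception applies.

Approved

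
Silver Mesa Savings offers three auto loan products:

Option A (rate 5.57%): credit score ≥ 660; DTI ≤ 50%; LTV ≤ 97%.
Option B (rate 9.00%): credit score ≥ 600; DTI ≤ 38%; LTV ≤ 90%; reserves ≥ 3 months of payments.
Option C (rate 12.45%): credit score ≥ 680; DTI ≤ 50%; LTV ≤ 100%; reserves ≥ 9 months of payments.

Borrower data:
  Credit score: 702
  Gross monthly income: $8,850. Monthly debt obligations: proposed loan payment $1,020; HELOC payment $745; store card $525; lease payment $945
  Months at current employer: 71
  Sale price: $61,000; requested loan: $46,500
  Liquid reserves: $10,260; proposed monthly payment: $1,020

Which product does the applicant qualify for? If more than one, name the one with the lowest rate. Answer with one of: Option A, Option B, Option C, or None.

Option A

Total debts = (1,020 + 745 + 525 + 945) = 3,235; DTI = 3,235/8,850 = 36.6%.
LTV = 46,500/61,000 = 76.2%.
Reserves = 10,260/1,020 = 10.1 months.
Option A: score 702 ≥ 660; DTI 36.6% ≤ 50%; LTV 76.2% ≤ 97% → qualifies.
Option B: score 702 ≥ 600; DTI 36.6% ≤ 38%; LTV 76.2% ≤ 90%; reserves 10.1 ≥ 3 mo → qualifies.
Option C: score 702 ≥ 680; DTI 36.6% ≤ 50%; LTV 76.2% ≤ 100%; reserves 10.1 ≥ 9 mo → qualifies.
Qualifying: Option A, Option B, Option C. Lowest rate is 5.57% → Option A.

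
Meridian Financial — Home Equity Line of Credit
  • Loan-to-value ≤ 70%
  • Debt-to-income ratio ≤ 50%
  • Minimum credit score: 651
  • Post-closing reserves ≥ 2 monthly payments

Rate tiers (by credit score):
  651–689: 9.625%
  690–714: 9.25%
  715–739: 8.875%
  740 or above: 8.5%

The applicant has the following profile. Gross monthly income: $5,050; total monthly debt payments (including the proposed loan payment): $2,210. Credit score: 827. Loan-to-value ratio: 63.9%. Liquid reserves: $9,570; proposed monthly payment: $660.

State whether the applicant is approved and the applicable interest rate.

Credit score 827 ≥ 651 (meets minimum)
DTI: 2,210 ÷ 5,050 = 43.8%, within the 50% cap
Reserves: 9,570 ÷ 660 = 14.5 months (meets 2-month minimum)
LTV 63.9% — within 70%
All requirements met. Score 827 falls in the 740 or above tier → 8.5%.

Approved at 8.5%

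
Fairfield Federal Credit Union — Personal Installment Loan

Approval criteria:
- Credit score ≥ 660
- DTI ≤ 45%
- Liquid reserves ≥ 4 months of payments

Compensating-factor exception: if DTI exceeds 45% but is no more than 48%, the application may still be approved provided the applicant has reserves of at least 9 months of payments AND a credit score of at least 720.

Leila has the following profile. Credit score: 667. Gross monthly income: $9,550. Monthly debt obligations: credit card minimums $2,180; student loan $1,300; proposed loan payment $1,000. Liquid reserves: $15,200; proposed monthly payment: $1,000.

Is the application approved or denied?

Credit score 667 ≥ 660 (meets base)
Total debts = (2,180 + 1,300 + 1,000) = 4,480. DTI: 4,480 ÷ 9,550 = 46.9%, over the 45% base limit.
Reserves = 15,200/1,000 = 15.2 months ≥ 4
46.9% falls in the override range (45%–48%), so the compensating-factor test applies.
Override check — reserves: 15.2 mo (ok); score: 667 (below 720).
Compensating-factor requirement not fully met.

Denied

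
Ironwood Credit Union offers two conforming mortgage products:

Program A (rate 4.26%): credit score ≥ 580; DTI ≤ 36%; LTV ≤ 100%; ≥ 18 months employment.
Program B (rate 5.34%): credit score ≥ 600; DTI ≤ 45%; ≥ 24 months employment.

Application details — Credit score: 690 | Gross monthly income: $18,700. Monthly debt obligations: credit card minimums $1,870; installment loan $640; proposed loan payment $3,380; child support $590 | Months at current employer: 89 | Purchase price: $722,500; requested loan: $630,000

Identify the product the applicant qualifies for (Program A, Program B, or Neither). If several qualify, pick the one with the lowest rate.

Program A

Total debts = (1,870 + 640 + 3,380 + 590) = 6,480; DTI = 6,480/18,700 = 34.7%.
LTV = 630,000/722,500 = 87.2%.
Program A: score 690 ≥ 580; DTI 34.7% ≤ 36%; LTV 87.2% ≤ 100%; employment 89 ≥ 18 mo → qualifies.
Program B: score 690 ≥ 600; DTI 34.7% ≤ 45%; employment 89 ≥ 24 mo → qualifies.
Qualifying: Program A, Program B. Lowest rate is 4.26% → Program A.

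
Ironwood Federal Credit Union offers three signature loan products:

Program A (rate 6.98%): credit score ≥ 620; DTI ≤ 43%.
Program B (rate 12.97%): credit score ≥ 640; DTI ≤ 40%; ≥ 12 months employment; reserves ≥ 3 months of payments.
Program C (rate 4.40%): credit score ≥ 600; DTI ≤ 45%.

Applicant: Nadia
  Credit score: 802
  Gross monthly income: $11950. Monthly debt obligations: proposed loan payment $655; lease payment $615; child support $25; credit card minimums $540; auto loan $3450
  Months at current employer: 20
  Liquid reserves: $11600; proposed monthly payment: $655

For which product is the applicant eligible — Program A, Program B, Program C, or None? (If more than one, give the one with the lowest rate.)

Total debts = (655 + 615 + 25 + 540 + 3,450) = 5,285; DTI = 5,285/11,950 = 44.2%.
Reserves = 11,600/655 = 17.7 months.
Program A: score 802 ≥ 620; DTI 44.2% > 43% → does not qualify.
Program B: score 802 ≥ 640; DTI 44.2% > 40%; employment 20 ≥ 12 mo; reserves 17.7 ≥ 3 mo → does not qualify.
Program C: score 802 ≥ 600; DTI 44.2% ≤ 45% → qualifies.

Program C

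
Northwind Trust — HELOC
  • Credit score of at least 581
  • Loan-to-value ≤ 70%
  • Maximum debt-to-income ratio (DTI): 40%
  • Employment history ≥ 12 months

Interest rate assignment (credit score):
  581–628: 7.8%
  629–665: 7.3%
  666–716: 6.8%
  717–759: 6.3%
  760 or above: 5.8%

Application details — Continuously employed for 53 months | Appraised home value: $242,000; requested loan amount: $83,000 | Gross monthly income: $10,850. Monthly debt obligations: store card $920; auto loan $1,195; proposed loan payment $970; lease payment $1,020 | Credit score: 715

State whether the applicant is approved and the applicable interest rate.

Credit score 715 ≥ 581 (meets minimum)
Total monthly debts = (920 + 1,195 + 970 + 1,020) = 4,105. Debt-to-income = 4,105/10,850 = 37.8% — meets 40% limit
Employment 53 ≥ 12 months
LTV: 83,000 ÷ 242,000 = 34.3%, within 70% cap
All requirements met. Score 715 falls in the 666–716 tier → 6.8%.

Approved at 6.8%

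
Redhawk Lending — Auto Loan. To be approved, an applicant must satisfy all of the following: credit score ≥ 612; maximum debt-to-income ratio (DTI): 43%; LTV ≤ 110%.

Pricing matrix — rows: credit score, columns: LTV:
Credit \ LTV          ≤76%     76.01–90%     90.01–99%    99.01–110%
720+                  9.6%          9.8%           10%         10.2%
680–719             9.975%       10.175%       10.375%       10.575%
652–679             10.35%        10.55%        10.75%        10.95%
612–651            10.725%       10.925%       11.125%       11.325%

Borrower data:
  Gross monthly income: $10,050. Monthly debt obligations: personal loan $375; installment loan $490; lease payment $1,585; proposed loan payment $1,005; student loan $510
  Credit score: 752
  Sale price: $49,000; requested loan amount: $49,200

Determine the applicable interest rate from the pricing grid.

10.2%

Credit score 752 ≥ 612; Total monthly debts = (375 + 490 + 1,585 + 1,005 + 510) = 3,965. DTI: 3,965 ÷ 10,050 = 39.5%, within the 43% cap
LTV = 49,200/49,000 = 100.4% ≤ 110%
Credit 752 → row 720+; LTV 100.4% → column 99.01–110%. Grid cell → 10.2%.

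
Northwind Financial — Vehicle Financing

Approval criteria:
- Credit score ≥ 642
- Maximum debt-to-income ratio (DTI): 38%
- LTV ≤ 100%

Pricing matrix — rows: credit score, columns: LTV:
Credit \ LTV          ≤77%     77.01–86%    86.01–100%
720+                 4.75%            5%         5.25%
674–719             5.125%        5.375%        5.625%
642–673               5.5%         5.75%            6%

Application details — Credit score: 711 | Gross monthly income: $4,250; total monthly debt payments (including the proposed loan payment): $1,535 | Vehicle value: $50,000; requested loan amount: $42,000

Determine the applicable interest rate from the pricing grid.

5.375%

Credit score 711 ≥ 642; DTI: 1,535 ÷ 4,250 = 36.1%, within the 38% cap
LTV = 42,000/50,000 = 84% ≤ 100%
Score 711 is in the 674–719 band; LTV 84% is in the 77.01–86% band → 5.375%.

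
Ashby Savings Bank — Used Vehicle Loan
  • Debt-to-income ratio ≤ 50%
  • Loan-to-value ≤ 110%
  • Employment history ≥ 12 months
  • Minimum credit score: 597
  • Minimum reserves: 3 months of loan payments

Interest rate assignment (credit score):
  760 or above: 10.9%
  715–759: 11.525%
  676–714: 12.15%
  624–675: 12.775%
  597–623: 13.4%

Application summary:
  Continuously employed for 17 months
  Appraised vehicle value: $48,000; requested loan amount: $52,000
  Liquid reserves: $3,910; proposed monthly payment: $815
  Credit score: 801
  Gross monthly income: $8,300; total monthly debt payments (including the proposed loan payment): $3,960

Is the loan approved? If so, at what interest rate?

Approved at 10.9%

Credit score 801 ≥ 597 (meets minimum)
Loan-to-value = 52,000/48,000 = 108.3% — pass (110% max)
Employment 17 ≥ 12 months
Reserves = 3,910/815 = 4.8 months ≥ 3
Debt-to-income = 3,960/8,300 = 47.7% — meets 50% limit
All requirements met. Score 801 falls in the 760 or above tier → 10.9%.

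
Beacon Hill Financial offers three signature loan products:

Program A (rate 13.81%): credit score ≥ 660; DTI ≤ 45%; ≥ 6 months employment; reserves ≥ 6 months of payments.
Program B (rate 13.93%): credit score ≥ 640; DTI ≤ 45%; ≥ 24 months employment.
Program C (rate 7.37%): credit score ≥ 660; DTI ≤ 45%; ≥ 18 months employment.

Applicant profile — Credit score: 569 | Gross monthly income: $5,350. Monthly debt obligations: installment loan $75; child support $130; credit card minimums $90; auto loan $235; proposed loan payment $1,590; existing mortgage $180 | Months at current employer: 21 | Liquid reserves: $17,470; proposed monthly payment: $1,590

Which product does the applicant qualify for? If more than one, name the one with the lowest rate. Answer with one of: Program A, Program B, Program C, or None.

Total debts = (75 + 130 + 90 + 235 + 1,590 + 180) = 2,300; DTI = 2,300/5,350 = 43%.
Reserves = 17,470/1,590 = 11.0 months.
Program A: score 569 < 660; DTI 43% ≤ 45%; employment 21 ≥ 6 mo; reserves 11.0 ≥ 6 mo → does not qualify.
Program B: score 569 < 640; DTI 43% ≤ 45%; employment 21 < 24 mo → does not qualify.
Program C: score 569 < 660; DTI 43% ≤ 45%; employment 21 ≥ 18 mo → does not qualify.

None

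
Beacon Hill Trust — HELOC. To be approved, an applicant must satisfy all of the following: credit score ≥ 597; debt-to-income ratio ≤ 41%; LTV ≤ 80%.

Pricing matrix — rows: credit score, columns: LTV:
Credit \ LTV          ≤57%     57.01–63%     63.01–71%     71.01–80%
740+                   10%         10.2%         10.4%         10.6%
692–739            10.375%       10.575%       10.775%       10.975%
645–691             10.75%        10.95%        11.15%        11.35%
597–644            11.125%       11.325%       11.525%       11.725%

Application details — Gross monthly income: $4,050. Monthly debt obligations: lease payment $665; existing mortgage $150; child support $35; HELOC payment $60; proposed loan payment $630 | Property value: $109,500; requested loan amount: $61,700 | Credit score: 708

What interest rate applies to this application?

10.375%

Credit score 708 ≥ 597; Total monthly debts = (665 + 150 + 35 + 60 + 630) = 1,540. Debt-to-income = 1,540/4,050 = 38% — meets 41% limit
LTV = 61,700/109,500 = 56.3% ≤ 80%
Credit 708 → row 692–739; LTV 56.3% → column ≤57%. Grid cell → 10.375%.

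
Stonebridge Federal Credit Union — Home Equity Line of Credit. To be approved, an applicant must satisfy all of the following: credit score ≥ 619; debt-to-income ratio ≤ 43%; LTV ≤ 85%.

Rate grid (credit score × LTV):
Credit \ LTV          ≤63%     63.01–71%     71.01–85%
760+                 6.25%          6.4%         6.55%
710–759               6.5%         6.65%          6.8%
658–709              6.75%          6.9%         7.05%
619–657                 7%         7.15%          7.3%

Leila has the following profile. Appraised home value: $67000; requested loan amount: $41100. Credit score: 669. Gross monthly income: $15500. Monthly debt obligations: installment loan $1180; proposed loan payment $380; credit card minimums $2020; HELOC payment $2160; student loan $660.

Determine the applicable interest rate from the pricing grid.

6.75%

Credit score 669 ≥ 619; Total monthly debts = (1,180 + 380 + 2,020 + 2,160 + 660) = 6,400. DTI: 6,400 ÷ 15,500 = 41.3%, within the 43% cap
LTV: 41,100 ÷ 67,000 = 61.3%, within 85% cap
Row: 669 falls in 658–709. Column: 61.3% falls in ≤63%. Rate = 6.75%.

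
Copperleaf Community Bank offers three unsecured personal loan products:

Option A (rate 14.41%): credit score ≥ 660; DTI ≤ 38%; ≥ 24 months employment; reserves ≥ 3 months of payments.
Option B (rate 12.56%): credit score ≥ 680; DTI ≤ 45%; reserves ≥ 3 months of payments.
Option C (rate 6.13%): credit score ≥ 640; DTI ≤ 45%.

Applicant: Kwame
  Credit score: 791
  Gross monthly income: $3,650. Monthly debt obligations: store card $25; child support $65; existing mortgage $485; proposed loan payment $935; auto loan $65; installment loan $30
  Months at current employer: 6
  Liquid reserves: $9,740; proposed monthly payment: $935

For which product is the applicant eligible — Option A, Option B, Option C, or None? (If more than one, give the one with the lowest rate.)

Option C

Total debts = (25 + 65 + 485 + 935 + 65 + 30) = 1,605; DTI = 1,605/3,650 = 44%.
Reserves = 9,740/935 = 10.4 months.
Option A: score 791 ≥ 660; DTI 44% > 38%; employment 6 < 24 mo; reserves 10.4 ≥ 3 mo → does not qualify.
Option B: score 791 ≥ 680; DTI 44% ≤ 45%; reserves 10.4 ≥ 3 mo → qualifies.
Option C: score 791 ≥ 640; DTI 44% ≤ 45% → qualifies.
Qualifying: Option B, Option C. Lowest rate is 6.13% → Option C.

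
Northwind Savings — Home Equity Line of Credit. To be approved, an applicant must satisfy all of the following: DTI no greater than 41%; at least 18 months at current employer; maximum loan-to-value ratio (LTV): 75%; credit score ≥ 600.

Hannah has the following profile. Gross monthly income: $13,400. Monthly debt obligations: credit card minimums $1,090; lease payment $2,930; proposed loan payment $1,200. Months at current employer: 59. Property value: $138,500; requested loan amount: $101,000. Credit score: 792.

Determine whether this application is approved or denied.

Total monthly debts = (1,090 + 2,930 + 1,200) = 5,220. DTI = 5,220/13,400 = 39% ≤ 41%
Employment 59 ≥ 18 months
LTV: 101,000 ÷ 138,500 = 72.9%, within 75% cap
Credit score 792 ≥ 600 (meets)
All criteria satisfied.

Approved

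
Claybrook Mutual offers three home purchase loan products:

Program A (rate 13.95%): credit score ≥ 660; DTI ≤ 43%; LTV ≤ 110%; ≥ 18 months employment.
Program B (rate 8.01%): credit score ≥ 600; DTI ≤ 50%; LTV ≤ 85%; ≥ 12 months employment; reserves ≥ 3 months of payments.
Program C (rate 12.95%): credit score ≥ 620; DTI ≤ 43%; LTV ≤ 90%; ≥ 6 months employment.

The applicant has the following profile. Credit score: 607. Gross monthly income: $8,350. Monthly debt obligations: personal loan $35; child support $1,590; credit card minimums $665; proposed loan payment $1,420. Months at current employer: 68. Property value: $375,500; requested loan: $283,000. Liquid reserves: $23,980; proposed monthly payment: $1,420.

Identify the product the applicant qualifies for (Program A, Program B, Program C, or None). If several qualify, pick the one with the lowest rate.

Program B

Total debts = (35 + 1,590 + 665 + 1,420) = 3,710; DTI = 3,710/8,350 = 44.4%.
LTV = 283,000/375,500 = 75.4%.
Reserves = 23,980/1,420 = 16.9 months.
Program A: score 607 < 660; DTI 44.4% > 43%; LTV 75.4% ≤ 110%; employment 68 ≥ 18 mo → does not qualify.
Program B: score 607 ≥ 600; DTI 44.4% ≤ 50%; LTV 75.4% ≤ 85%; employment 68 ≥ 12 mo; reserves 16.9 ≥ 3 mo → qualifies.
Program C: score 607 < 620; DTI 44.4% > 43%; LTV 75.4% ≤ 90%; employment 68 ≥ 6 mo → does not qualify.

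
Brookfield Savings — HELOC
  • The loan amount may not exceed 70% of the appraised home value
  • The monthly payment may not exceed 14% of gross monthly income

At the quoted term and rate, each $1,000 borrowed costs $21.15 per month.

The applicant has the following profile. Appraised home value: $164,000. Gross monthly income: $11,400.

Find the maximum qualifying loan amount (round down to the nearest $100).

$75,400

Payment cap: 14% × $11,400 = $1,596/month.
At $21.15 per $1,000, that supports 1,596/21.15 × 1,000 ≈ $75,460 → $75,400.
LTV cap: 70% × $164,000 = $114,800 → $114,800.
Binding constraint: payment-to-income.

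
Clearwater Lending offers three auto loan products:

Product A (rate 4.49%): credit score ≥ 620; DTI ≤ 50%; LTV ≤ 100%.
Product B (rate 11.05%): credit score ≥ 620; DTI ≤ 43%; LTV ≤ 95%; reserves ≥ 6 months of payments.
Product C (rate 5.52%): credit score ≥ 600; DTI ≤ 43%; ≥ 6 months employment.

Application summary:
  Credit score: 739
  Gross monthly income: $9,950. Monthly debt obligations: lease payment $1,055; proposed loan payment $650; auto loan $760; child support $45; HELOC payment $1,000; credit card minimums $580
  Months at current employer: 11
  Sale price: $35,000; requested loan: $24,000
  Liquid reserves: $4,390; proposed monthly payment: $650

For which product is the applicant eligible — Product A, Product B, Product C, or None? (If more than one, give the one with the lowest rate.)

Total debts = (1,055 + 650 + 760 + 45 + 1,000 + 580) = 4,090; DTI = 4,090/9,950 = 41.1%.
LTV = 24,000/35,000 = 68.6%.
Reserves = 4,390/650 = 6.8 months.
Product A: score 739 ≥ 620; DTI 41.1% ≤ 50%; LTV 68.6% ≤ 100% → qualifies.
Product B: score 739 ≥ 620; DTI 41.1% ≤ 43%; LTV 68.6% ≤ 95%; reserves 6.8 ≥ 6 mo → qualifies.
Product C: score 739 ≥ 600; DTI 41.1% ≤ 43%; employment 11 ≥ 6 mo → qualifies.
Qualifying: Product A, Product B, Product C. Lowest rate is 4.49% → Product A.

Product A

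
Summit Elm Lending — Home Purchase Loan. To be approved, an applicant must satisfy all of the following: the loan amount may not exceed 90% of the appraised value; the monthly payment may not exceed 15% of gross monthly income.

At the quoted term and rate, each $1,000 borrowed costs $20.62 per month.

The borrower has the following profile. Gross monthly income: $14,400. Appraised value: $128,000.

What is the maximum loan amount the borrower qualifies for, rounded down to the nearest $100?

Payment cap: 15% × $14,400 = $2,160/month.
At $20.62 per $1,000, that supports 2,160/20.62 × 1,000 ≈ $104,752 → $104,700.
LTV cap: 90% × $128,000 = $115,200 → $115,200.
Binding constraint: payment-to-income.

$104,700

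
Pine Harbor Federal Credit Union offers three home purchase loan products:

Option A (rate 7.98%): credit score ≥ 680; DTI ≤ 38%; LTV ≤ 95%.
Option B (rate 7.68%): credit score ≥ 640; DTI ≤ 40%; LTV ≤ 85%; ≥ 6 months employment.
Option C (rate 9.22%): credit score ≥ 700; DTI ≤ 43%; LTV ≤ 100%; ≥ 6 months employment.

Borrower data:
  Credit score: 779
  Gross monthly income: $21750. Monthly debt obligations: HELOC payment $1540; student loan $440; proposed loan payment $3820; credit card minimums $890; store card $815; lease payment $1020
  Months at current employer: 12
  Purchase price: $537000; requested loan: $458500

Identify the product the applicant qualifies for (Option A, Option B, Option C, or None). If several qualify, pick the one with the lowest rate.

Total debts = (1,540 + 440 + 3,820 + 890 + 815 + 1,020) = 8,525; DTI = 8,525/21,750 = 39.2%.
LTV = 458,500/537,000 = 85.4%.
Option A: score 779 ≥ 680; DTI 39.2% > 38%; LTV 85.4% ≤ 95% → does not qualify.
Option B: score 779 ≥ 640; DTI 39.2% ≤ 40%; LTV 85.4% > 85%; employment 12 ≥ 6 mo → does not qualify.
Option C: score 779 ≥ 700; DTI 39.2% ≤ 43%; LTV 85.4% ≤ 100%; employment 12 ≥ 6 mo → qualifies.

Option C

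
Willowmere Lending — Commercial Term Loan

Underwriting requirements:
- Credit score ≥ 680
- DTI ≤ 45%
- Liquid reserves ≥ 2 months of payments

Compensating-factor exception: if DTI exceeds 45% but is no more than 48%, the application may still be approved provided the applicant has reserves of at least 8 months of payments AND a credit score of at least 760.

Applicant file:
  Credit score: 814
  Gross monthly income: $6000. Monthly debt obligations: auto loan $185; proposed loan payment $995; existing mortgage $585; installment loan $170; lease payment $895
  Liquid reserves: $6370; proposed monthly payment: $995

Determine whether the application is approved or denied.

Denied

Credit score 814 ≥ 680 (meets base)
Total debts = (185 + 995 + 585 + 170 + 895) = 2,830. DTI = 2,830/6,000 = 47.2% > 45% — standard DTI limit exceeded.
Reserves = 6,370/995 = 6.4 months ≥ 2
DTI 47.2% is within the 45%–48% exception band; checking compensating factors.
Override check — reserves: 6.4 mo (short of 8); score: 814 (ok).
Override conditions not both satisfied; exception does not apply.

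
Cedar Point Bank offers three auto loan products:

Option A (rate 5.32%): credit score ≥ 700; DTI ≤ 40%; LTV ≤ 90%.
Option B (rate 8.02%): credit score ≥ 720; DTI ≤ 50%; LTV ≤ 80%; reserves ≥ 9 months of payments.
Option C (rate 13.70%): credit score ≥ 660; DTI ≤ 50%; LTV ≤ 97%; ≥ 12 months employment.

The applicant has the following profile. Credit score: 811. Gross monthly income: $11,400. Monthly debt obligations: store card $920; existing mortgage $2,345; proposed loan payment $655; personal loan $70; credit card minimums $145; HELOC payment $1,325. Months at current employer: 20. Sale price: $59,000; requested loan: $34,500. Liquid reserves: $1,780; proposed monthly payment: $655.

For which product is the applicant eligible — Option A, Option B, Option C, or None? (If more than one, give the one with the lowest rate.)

Total debts = (920 + 2,345 + 655 + 70 + 145 + 1,325) = 5,460; DTI = 5,460/11,400 = 47.9%.
LTV = 34,500/59,000 = 58.5%.
Reserves = 1,780/655 = 2.7 months.
Option A: score 811 ≥ 700; DTI 47.9% > 40%; LTV 58.5% ≤ 90% → does not qualify.
Option B: score 811 ≥ 720; DTI 47.9% ≤ 50%; LTV 58.5% ≤ 80%; reserves 2.7 < 9 mo → does not qualify.
Option C: score 811 ≥ 660; DTI 47.9% ≤ 50%; LTV 58.5% ≤ 97%; employment 20 ≥ 12 mo → qualifies.

Option C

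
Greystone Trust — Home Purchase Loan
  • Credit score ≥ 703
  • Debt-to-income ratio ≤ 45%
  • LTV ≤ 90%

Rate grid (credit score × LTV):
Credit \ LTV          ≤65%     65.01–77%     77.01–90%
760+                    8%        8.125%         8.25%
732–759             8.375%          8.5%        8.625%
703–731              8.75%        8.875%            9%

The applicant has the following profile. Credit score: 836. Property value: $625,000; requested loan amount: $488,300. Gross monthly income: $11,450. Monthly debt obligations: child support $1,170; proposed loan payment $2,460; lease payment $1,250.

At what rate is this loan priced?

8.25%

Credit score 836 ≥ 703; Total monthly debts = (1,170 + 2,460 + 1,250) = 4,880. DTI: 4,880 ÷ 11,450 = 42.6%, within the 45% cap
LTV = 488,300/625,000 = 78.1% ≤ 90%
Score 836 is in the 760+ band; LTV 78.1% is in the 77.01–90% band → 8.25%.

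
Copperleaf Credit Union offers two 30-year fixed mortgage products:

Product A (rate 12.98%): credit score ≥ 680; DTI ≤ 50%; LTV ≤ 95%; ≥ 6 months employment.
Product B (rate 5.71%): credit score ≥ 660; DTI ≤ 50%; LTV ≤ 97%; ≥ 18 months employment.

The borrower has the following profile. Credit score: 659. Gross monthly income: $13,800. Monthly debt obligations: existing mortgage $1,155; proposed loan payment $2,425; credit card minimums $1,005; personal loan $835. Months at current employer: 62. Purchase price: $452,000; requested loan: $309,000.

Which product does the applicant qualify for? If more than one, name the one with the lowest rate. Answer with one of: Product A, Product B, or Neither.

Total debts = (1,155 + 2,425 + 1,005 + 835) = 5,420; DTI = 5,420/13,800 = 39.3%.
LTV = 309,000/452,000 = 68.4%.
Product A: score 659 < 680; DTI 39.3% ≤ 50%; LTV 68.4% ≤ 95%; employment 62 ≥ 6 mo → does not qualify.
Product B: score 659 < 660; DTI 39.3% ≤ 50%; LTV 68.4% ≤ 97%; employment 62 ≥ 18 mo → does not qualify.

Neither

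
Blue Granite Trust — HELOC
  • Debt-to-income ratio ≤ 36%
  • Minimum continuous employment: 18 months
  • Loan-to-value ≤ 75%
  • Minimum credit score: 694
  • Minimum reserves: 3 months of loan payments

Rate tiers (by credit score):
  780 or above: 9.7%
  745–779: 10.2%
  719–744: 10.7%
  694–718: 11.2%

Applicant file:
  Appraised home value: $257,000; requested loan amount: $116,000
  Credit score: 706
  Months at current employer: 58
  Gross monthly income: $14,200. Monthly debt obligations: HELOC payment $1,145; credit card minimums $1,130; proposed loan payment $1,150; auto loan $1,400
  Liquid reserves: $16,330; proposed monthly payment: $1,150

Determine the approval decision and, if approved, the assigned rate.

Credit score 706 ≥ 694 (meets minimum)
Total monthly debts = (1,145 + 1,130 + 1,150 + 1,400) = 4,825. DTI = 4,825/14,200 = 34% ≤ 36%
Employment 58 ≥ 18 months
LTV = 116,000/257,000 = 45.1% ≤ 75%
Reserves: 16,330 ÷ 1,150 = 14.2 months (meets 3-month minimum)
All requirements met. Score 706 falls in the 694–718 tier → 11.2%.

Approved at 11.2%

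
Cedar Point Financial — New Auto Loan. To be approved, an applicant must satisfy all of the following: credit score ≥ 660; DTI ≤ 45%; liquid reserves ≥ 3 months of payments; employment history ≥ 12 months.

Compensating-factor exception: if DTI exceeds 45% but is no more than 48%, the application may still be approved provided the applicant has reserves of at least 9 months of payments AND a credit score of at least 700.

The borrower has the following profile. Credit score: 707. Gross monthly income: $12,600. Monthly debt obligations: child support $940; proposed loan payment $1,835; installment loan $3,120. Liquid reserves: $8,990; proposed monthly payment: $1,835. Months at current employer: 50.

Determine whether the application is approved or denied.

Credit score 707 ≥ 660 (meets base)
Total debts = (940 + 1,835 + 3,120) = 5,895. DTI: 5,895 ÷ 12,600 = 46.8%, over the 45% base limit.
Reserves: 8,990 ÷ 1,835 = 4.9 months (meets 3-month minimum)
Employment 50 ≥ 12 months
46.8% falls in the override range (45%–48%), so the compensating-factor test applies.
Reserves 4.9 < 9 months; credit score 707 ≥ 700.
Compensating-factor requirement not fully met.

Denied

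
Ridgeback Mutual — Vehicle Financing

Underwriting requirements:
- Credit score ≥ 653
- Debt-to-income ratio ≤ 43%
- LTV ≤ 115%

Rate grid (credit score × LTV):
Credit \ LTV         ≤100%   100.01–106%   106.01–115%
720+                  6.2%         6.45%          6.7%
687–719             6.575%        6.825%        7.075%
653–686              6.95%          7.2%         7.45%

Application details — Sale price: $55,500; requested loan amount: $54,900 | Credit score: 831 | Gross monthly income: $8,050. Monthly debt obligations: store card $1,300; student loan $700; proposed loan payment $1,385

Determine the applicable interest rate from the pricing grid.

Credit score 831 ≥ 653; Total monthly debts = (1,300 + 700 + 1,385) = 3,385. DTI = 3,385/8,050 = 42% ≤ 43%
Loan-to-value = 54,900/55,500 = 98.9% — pass (115% max)
Row: 831 falls in 720+. Column: 98.9% falls in ≤100%. Rate = 6.2%.

6.2%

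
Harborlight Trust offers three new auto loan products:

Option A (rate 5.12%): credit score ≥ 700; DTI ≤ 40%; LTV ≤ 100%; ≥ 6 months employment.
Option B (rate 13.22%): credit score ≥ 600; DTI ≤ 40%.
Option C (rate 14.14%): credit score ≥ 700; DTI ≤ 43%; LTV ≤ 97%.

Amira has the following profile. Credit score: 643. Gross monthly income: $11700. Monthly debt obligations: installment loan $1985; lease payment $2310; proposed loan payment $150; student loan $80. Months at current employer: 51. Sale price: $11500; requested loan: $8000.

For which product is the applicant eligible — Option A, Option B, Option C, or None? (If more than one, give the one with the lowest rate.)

Total debts = (1,985 + 2,310 + 150 + 80) = 4,525; DTI = 4,525/11,700 = 38.7%.
LTV = 8,000/11,500 = 69.6%.
Option A: score 643 < 700; DTI 38.7% ≤ 40%; LTV 69.6% ≤ 100%; employment 51 ≥ 6 mo → does not qualify.
Option B: score 643 ≥ 600; DTI 38.7% ≤ 40% → qualifies.
Option C: score 643 < 700; DTI 38.7% ≤ 43%; LTV 69.6% ≤ 97% → does not qualify.

Option B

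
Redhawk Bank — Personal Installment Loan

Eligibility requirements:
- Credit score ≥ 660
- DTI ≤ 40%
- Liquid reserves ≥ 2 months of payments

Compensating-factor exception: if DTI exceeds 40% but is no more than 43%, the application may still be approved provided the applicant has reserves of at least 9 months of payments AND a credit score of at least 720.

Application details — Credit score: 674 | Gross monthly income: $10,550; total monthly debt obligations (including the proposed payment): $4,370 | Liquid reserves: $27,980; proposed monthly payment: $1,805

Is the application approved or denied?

Credit score 674 ≥ 660 (meets base)
DTI = 4,370/10,550 = 41.4% > 40% — standard DTI limit exceeded.
Reserves = 27,980/1,805 = 15.5 months ≥ 2
DTI 41.4% is within the 40%–43% exception band; checking compensating factors.
Reserves 15.5 ≥ 9 months; credit score 674 < 720.
Override conditions not both satisfied; exception does not apply.

Denied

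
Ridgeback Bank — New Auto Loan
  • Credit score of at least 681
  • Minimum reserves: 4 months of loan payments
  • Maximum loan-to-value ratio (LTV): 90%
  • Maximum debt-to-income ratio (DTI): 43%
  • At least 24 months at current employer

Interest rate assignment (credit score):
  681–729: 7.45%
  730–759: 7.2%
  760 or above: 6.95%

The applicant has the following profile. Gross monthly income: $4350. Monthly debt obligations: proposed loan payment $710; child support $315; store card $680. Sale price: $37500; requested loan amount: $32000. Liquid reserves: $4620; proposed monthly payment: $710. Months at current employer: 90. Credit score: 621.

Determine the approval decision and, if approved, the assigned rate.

Credit score 621 < 681 (below minimum)
LTV: 32,000 ÷ 37,500 = 85.3%, within 90% cap
Employment 90 ≥ 24 months
Reserves: 4,620 ÷ 710 = 6.5 months (meets 4-month minimum)
Total monthly debts = (710 + 315 + 680) = 1,705. DTI: 1,705 ÷ 4,350 = 39.2%, within the 43% cap
Not all requirements met → denied.

Denied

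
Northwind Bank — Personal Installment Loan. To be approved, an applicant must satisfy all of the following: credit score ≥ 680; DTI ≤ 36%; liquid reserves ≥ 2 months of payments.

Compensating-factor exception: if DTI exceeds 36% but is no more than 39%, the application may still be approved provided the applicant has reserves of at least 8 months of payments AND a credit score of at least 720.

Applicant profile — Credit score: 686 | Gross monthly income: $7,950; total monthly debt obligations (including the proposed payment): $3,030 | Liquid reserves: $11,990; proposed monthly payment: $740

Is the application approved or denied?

Denied

Credit score 686 ≥ 680 (meets base)
DTI = 3,030/7,950 = 38.1% > 36% — standard DTI limit exceeded.
Liquid reserves cover 11,990/740 = 16.2 months — ≥ 2 required
DTI 38.1% is within the 36%–39% exception band; checking compensating factors.
Reserves 16.2 ≥ 8 months; credit score 686 < 720.
Override conditions not both satisfied; exception does not apply.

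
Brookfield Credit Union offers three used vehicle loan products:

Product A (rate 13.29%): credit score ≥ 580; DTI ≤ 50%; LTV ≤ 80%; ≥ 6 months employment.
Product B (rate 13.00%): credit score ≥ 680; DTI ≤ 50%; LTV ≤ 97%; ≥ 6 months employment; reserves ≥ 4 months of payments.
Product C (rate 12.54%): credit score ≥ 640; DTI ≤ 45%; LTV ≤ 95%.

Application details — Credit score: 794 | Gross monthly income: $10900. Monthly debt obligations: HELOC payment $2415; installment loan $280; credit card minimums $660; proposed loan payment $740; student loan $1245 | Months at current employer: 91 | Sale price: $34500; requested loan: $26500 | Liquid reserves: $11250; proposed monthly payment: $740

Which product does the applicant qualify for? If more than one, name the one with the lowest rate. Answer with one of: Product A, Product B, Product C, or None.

Product B

Total debts = (2,415 + 280 + 660 + 740 + 1,245) = 5,340; DTI = 5,340/10,900 = 49%.
LTV = 26,500/34,500 = 76.8%.
Reserves = 11,250/740 = 15.2 months.
Product A: score 794 ≥ 580; DTI 49% ≤ 50%; LTV 76.8% ≤ 80%; employment 91 ≥ 6 mo → qualifies.
Product B: score 794 ≥ 680; DTI 49% ≤ 50%; LTV 76.8% ≤ 97%; employment 91 ≥ 6 mo; reserves 15.2 ≥ 4 mo → qualifies.
Product C: score 794 ≥ 640; DTI 49% > 45%; LTV 76.8% ≤ 95% → does not qualify.
Qualifying: Product A, Product B. Lowest rate is 13.00% → Product B.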